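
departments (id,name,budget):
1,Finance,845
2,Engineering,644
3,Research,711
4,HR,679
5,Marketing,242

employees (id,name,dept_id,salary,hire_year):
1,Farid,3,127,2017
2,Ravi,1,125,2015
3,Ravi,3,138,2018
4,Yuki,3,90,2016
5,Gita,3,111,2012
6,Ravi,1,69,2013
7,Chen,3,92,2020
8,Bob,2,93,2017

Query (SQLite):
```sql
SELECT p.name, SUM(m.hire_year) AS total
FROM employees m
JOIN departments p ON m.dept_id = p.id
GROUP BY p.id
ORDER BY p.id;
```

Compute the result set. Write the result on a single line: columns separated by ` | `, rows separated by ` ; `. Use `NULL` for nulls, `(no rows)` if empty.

Join each employees row to its departments via dept_id.
Group joined rows by departments.id; compute SUM(m.hire_year) per group.
  1: ids {2, 6} → SUM(m.hire_year)=4028
  2: ids {8} → SUM(m.hire_year)=2017
  3: ids {1, 3, 4, 5, 7} → SUM(m.hire_year)=10083

Finance | 4028 ; Engineering | 2017 ; Research | 10083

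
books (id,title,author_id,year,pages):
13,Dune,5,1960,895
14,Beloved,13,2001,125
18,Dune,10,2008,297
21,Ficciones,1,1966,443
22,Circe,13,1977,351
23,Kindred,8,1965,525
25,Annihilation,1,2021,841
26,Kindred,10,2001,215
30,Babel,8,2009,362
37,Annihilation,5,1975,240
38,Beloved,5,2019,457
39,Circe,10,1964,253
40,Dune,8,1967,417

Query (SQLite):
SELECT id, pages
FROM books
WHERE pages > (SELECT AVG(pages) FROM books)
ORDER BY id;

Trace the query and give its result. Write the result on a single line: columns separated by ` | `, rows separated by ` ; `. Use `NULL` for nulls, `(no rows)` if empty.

Scalar subquery: AVG(pages) over all books rows = 417.0.
Keep rows where pages > that value.

13 | 895 ; 21 | 443 ; 23 | 525 ; 25 | 841 ; 38 | 457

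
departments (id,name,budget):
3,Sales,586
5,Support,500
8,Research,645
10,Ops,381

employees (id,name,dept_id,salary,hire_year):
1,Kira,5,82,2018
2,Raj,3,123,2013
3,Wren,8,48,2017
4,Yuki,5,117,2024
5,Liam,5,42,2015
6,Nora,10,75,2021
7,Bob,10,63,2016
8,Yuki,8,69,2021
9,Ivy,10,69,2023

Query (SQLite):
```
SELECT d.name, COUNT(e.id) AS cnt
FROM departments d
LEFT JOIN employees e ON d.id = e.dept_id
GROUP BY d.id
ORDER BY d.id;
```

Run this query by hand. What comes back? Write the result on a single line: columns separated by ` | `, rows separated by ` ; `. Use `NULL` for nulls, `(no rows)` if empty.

Sales | 1 ; Support | 3 ; Research | 2 ; Ops | 3

LEFT JOIN keeps every departments row; unmatched ones get NULL for employees columns.
Group by departments.id and compute COUNT(e.id). COUNT(col) of an all-NULL group is 0.
  3: ids {2} → COUNT(e.id)=1
  5: ids {1, 4, 5} → COUNT(e.id)=3
  8: ids {3, 8} → COUNT(e.id)=2
  10: ids {6, 7, 9} → COUNT(e.id)=3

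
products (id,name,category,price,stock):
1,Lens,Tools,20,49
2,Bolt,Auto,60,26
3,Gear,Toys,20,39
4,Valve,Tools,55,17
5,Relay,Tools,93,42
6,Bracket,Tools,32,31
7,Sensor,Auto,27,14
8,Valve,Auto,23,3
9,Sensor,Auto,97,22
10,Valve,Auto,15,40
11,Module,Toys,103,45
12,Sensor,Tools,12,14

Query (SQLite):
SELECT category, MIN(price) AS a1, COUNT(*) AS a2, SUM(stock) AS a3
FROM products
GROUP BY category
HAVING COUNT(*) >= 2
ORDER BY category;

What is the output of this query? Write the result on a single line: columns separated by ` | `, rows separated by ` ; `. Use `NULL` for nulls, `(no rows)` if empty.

Auto | 15 | 5 | 105 ; Tools | 12 | 5 | 153 ; Toys | 20 | 2 | 84

Group products by category.
Per group compute: MIN(price), COUNT(*), SUM(stock).
HAVING: drop groups with fewer than 2 rows.
  Auto: ids {2, 7, 8, 9, 10} → MIN(price)=15, COUNT(*)=5, SUM(stock)=105
  Tools: ids {1, 4, 5, 6, 12} → MIN(price)=12, COUNT(*)=5, SUM(stock)=153
  Toys: ids {3, 11} → MIN(price)=20, COUNT(*)=2, SUM(stock)=84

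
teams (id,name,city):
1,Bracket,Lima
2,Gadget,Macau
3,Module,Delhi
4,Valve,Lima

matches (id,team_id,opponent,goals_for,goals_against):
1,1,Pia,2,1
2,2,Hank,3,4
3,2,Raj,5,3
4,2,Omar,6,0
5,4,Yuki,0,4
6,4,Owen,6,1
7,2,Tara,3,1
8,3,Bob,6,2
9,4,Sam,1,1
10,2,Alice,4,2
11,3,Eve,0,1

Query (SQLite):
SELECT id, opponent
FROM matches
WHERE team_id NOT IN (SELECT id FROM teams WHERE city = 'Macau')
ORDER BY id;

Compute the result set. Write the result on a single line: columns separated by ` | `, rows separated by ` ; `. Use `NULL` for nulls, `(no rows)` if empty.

1 | Pia ; 5 | Yuki ; 6 | Owen ; 8 | Bob ; 9 | Sam ; 11 | Eve

Inner query: teams.id where city = 'Macau'.
Outer: keep matches rows whose team_id is not in that set.
Inner query → {2}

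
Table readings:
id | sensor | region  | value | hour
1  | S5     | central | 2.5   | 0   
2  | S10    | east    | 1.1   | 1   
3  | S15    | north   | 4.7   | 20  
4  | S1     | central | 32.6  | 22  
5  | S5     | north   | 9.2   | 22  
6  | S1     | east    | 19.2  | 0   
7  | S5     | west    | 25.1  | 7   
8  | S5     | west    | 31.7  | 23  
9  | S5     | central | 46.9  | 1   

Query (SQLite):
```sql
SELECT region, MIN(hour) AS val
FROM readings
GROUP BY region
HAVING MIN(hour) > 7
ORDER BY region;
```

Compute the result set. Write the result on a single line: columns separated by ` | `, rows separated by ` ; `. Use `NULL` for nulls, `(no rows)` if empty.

north | 20

Partition readings by region; compute MIN(hour) within each group.
HAVING: keep groups where MIN(hour) > 7.
  central: ids {1, 4, 9} → MIN(hour)=0
  east: ids {2, 6} → MIN(hour)=0
  north: ids {3, 5} → MIN(hour)=20
  west: ids {7, 8} → MIN(hour)=7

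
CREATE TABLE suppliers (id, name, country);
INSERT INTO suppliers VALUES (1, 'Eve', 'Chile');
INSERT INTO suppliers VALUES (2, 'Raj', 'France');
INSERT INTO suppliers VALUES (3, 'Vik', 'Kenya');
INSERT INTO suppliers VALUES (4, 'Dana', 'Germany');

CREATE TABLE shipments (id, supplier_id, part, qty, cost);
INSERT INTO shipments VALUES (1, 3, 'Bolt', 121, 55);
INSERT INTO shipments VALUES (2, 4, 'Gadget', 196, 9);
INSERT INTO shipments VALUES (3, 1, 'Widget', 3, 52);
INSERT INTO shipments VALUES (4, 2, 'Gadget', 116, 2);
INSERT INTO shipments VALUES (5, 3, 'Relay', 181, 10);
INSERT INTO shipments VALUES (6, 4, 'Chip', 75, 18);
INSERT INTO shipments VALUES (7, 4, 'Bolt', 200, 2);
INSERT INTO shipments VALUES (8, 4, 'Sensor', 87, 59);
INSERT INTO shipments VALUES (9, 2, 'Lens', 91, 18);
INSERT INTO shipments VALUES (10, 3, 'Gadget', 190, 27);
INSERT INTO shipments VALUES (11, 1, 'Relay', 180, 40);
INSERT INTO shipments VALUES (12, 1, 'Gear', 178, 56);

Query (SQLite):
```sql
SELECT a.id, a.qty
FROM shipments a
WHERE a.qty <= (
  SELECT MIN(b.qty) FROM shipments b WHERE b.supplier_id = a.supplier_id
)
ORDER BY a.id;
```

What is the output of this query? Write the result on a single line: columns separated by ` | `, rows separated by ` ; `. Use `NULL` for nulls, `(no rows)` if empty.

For each shipments row a, compute MIN(qty) over rows sharing a.supplier_id.
Keep row a if a.qty <= that per-group MIN.
  supplier_id=1: MIN(qty) = 3
  supplier_id=2: MIN(qty) = 91
  supplier_id=3: MIN(qty) = 121
  supplier_id=4: MIN(qty) = 75

1 | 121 ; 3 | 3 ; 6 | 75 ; 9 | 91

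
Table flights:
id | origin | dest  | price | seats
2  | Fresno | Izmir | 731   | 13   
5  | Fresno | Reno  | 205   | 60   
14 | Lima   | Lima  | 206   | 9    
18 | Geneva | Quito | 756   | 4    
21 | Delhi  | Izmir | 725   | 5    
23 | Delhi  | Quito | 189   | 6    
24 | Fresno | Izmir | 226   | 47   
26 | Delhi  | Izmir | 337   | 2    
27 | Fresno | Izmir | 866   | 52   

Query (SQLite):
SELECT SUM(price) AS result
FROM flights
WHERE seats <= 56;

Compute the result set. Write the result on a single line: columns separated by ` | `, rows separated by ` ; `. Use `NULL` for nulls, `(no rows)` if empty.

Rows where seats <= 56 → price values: [731, 206, 756, 725, 189, 226, 337, 866].
SUM of non-NULL values = 4036.

4036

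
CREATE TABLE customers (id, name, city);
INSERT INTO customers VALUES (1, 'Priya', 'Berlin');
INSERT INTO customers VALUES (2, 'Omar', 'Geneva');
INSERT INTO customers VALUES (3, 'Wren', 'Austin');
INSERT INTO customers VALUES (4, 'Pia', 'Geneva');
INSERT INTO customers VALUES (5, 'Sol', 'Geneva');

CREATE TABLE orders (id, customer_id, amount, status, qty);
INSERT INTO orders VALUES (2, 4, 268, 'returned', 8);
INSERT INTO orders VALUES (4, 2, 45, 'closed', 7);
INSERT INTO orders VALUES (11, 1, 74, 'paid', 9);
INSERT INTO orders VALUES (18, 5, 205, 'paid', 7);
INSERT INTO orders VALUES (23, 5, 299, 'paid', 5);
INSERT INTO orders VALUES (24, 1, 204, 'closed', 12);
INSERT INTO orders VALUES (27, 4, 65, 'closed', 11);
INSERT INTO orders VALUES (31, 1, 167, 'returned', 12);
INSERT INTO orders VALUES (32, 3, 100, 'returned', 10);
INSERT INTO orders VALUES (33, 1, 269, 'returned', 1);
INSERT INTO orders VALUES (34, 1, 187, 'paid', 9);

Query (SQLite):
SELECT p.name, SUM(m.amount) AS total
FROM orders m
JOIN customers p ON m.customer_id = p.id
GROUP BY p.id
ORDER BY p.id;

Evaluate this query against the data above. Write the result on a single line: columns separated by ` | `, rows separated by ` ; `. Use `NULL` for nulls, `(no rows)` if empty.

Priya | 901 ; Omar | 45 ; Wren | 100 ; Pia | 333 ; Sol | 504

Join each orders row to its customers via customer_id.
Group joined rows by customers.id; compute SUM(m.amount) per group.
  1: ids {11, 24, 31, 33, 34} → SUM(m.amount)=901
  2: ids {4} → SUM(m.amount)=45
  3: ids {32} → SUM(m.amount)=100
  4: ids {2, 27} → SUM(m.amount)=333
  5: ids {18, 23} → SUM(m.amount)=504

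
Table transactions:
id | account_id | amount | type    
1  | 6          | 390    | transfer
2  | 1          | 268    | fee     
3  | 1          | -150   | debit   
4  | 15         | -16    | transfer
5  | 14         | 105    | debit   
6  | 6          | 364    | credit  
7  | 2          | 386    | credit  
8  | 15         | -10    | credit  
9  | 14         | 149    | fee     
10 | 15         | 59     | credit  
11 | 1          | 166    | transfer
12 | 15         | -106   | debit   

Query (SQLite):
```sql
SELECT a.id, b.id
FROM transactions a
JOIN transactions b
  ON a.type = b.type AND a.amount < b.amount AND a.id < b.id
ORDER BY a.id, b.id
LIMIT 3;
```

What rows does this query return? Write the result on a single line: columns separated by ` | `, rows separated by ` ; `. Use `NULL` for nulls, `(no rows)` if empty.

Pairs (a,b) with same type, a.amount < b.amount, a.id < b.id.
type groups: credit:{6,7,8,10} debit:{3,5,12} fee:{2,9} transfer:{1,4,11}
Ordered by (a.id, b.id); first 3.

3 | 5 ; 3 | 12 ; 4 | 11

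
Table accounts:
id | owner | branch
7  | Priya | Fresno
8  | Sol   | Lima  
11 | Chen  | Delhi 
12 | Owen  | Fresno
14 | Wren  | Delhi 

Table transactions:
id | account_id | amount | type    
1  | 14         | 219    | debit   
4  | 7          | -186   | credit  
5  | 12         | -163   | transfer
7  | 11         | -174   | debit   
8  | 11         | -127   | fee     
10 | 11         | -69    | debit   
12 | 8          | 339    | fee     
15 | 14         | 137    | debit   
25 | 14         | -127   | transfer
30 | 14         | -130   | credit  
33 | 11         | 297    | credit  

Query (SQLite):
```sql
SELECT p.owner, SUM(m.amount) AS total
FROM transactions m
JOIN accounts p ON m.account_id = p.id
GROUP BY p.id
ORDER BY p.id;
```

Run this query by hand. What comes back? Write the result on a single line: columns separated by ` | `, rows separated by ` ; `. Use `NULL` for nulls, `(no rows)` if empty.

Join each transactions row to its accounts via account_id.
Group joined rows by accounts.id; compute SUM(m.amount) per group.
  7: ids {4} → SUM(m.amount)=-186
  8: ids {12} → SUM(m.amount)=339
  11: ids {7, 8, 10, 33} → SUM(m.amount)=-73
  12: ids {5} → SUM(m.amount)=-163
  14: ids {1, 15, 25, 30} → SUM(m.amount)=99

Priya | -186 ; Sol | 339 ; Chen | -73 ; Owen | -163 ; Wren | 99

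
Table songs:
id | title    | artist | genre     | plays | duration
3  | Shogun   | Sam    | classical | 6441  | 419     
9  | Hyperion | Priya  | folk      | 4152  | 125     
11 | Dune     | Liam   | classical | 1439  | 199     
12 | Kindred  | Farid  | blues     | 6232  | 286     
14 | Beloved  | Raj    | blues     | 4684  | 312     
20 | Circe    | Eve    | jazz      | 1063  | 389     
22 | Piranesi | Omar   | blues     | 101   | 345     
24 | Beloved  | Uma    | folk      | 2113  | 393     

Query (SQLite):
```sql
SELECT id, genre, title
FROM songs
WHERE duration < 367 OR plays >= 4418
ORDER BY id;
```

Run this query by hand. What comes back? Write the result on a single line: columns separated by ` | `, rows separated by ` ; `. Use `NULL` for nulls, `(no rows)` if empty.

duration < 367: ids {9, 11, 12, 14, 22}
plays >= 4418: ids {3, 12, 14}
Combine with OR.

3 | classical | Shogun ; 9 | folk | Hyperion ; 11 | classical | Dune ; 12 | blues | Kindred ; 14 | blues | Beloved ; 22 | blues | Piranesi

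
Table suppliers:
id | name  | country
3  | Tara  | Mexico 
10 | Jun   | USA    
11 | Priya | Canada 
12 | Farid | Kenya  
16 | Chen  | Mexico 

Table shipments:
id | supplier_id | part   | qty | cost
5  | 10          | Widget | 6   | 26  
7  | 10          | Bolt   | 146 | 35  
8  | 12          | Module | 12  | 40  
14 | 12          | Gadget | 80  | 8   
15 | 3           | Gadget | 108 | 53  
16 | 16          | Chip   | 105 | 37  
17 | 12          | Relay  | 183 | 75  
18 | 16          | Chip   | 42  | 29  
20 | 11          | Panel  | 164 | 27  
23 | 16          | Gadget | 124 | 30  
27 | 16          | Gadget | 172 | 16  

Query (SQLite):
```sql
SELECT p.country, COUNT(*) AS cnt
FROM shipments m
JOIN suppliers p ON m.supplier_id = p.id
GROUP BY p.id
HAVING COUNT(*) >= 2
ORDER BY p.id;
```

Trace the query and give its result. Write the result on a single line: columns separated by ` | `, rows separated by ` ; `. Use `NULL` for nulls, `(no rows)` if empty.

USA | 2 ; Kenya | 3 ; Mexico | 4

Join each shipments row to its suppliers via supplier_id.
Group joined rows by suppliers.id; compute COUNT(*) per group.
HAVING: keep groups with count ≥ 2.
  3: ids {15} → COUNT(*)=1
  10: ids {5, 7} → COUNT(*)=2
  11: ids {20} → COUNT(*)=1
  12: ids {8, 14, 17} → COUNT(*)=3
  16: ids {16, 18, 23, 27} → COUNT(*)=4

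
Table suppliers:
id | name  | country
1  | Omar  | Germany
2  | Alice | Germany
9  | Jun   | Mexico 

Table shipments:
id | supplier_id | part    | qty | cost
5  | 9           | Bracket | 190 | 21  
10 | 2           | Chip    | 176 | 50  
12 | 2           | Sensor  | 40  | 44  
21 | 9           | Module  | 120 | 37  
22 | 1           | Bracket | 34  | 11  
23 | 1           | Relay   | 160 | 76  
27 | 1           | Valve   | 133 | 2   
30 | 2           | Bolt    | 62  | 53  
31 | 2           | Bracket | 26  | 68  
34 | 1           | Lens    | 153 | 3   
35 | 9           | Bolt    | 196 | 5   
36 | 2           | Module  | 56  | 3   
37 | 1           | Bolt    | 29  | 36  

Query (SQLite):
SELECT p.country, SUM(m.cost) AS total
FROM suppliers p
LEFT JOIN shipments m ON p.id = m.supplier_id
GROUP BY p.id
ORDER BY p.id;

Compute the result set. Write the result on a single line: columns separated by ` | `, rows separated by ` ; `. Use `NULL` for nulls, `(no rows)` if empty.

Germany | 128 ; Germany | 218 ; Mexico | 63

LEFT JOIN keeps every suppliers row; unmatched ones get NULL for shipments columns.
Group by suppliers.id and compute SUM(m.cost). SUM over an all-NULL group is NULL.
  1: ids {22, 23, 27, 34, 37} → SUM(m.cost)=128
  2: ids {10, 12, 30, 31, 36} → SUM(m.cost)=218
  9: ids {5, 21, 35} → SUM(m.cost)=63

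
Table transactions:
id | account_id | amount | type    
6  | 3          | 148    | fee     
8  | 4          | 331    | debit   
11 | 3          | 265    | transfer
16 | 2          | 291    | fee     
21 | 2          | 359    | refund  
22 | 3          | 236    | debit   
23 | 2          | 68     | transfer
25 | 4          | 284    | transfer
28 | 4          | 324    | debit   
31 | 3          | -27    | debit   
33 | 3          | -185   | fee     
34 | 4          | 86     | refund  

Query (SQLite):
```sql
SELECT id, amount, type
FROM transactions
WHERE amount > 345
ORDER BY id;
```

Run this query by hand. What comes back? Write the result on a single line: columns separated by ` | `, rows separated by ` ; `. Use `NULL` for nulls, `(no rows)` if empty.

amount > 345: ids {21}

21 | 359 | refund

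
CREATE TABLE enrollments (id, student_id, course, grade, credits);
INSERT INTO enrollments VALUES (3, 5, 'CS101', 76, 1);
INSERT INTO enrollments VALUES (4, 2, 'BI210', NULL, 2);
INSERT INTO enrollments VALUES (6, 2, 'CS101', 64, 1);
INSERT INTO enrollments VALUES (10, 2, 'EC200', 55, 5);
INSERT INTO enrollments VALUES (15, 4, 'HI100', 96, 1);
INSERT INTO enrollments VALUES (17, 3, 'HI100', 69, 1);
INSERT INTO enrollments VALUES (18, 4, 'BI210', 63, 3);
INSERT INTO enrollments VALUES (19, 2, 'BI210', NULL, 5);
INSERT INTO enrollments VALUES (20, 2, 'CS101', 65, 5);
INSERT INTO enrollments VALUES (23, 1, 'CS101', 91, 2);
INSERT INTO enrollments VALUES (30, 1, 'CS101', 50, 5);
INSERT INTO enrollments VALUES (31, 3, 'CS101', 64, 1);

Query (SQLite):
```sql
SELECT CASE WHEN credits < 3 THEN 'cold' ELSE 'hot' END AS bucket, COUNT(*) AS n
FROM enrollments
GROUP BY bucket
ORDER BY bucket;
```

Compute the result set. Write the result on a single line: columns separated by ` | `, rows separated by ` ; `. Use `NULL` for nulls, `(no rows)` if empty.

cold | 7 ; hot | 5

Bucket rows by credits < 3 → 'cold' else 'hot'; count each bucket.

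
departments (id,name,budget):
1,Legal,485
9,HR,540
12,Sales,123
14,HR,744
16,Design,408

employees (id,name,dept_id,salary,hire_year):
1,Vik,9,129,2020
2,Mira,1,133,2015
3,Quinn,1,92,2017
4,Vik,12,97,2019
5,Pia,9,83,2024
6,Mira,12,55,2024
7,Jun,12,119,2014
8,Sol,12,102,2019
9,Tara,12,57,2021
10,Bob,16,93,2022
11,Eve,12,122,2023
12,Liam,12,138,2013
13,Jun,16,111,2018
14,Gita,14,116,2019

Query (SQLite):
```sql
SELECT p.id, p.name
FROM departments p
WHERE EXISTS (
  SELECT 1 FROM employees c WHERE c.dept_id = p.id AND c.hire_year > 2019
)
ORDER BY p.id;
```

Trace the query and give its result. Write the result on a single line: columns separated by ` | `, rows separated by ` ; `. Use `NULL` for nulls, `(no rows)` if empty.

9 | HR ; 12 | Sales ; 16 | Design

For each departments row, check whether any employees with matching dept_id has hire_year > 2019.
Keep rows where that is true.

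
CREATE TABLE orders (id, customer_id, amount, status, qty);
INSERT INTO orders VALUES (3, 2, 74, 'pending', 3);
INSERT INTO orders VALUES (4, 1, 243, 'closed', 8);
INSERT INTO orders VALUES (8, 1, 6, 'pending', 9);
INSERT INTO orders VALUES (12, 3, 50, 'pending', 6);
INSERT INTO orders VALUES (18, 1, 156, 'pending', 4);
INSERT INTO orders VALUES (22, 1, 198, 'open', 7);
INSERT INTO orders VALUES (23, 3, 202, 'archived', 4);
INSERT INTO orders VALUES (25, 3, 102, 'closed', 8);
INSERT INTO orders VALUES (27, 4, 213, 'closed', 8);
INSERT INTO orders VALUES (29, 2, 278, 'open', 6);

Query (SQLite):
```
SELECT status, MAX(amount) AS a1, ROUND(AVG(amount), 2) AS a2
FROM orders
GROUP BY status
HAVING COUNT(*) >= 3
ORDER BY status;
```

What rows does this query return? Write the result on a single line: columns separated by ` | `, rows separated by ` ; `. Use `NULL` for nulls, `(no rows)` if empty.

Group orders by status.
Per group compute: MAX(amount), ROUND(AVG(amount), 2).
HAVING: drop groups with fewer than 3 rows.
  archived: ids {23} → MAX(amount)=202, ROUND(AVG(amount), 2)=202
  closed: ids {4, 25, 27} → MAX(amount)=243, ROUND(AVG(amount), 2)=186
  open: ids {22, 29} → MAX(amount)=278, ROUND(AVG(amount), 2)=238
  pending: ids {3, 8, 12, 18} → MAX(amount)=156, ROUND(AVG(amount), 2)=71.5

closed | 243 | 186 ; pending | 156 | 71.5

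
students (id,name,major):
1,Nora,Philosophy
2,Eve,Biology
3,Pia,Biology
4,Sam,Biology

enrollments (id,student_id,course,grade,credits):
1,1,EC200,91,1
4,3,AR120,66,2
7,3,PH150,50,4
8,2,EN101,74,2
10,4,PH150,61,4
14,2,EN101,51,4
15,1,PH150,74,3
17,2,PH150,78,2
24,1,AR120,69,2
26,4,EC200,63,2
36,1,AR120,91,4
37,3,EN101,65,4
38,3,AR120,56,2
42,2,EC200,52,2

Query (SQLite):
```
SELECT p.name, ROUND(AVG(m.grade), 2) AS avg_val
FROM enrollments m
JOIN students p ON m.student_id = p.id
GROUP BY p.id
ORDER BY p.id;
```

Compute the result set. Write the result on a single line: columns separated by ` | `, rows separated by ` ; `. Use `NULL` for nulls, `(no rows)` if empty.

Join each enrollments row to its students via student_id.
Group joined rows by students.id; compute ROUND(AVG(m.grade), 2) per group.
  1: ids {1, 15, 24, 36} → ROUND(AVG(m.grade), 2)=81.25
  2: ids {8, 14, 17, 42} → ROUND(AVG(m.grade), 2)=63.75
  3: ids {4, 7, 37, 38} → ROUND(AVG(m.grade), 2)=59.25
  4: ids {10, 26} → ROUND(AVG(m.grade), 2)=62

Nora | 81.25 ; Eve | 63.75 ; Pia | 59.25 ; Sam | 62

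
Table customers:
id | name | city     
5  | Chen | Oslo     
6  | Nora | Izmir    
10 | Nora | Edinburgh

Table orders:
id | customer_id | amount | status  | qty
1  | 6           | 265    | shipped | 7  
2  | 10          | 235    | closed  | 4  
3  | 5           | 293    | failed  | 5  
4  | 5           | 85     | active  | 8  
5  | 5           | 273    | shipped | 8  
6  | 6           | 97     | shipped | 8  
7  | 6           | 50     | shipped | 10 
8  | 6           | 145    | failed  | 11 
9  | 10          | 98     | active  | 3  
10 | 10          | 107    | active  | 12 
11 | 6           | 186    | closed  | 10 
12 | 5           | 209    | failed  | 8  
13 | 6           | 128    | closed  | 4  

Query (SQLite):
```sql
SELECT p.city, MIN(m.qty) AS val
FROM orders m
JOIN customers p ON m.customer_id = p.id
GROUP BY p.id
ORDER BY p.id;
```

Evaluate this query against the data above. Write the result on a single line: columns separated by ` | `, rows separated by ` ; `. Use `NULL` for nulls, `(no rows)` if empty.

Join each orders row to its customers via customer_id.
Group joined rows by customers.id; compute MIN(m.qty) per group.
  5: ids {3, 4, 5, 12} → MIN(m.qty)=5
  6: ids {1, 6, 7, 8, 11, 13} → MIN(m.qty)=4
  10: ids {2, 9, 10} → MIN(m.qty)=3

Oslo | 5 ; Izmir | 4 ; Edinburgh | 3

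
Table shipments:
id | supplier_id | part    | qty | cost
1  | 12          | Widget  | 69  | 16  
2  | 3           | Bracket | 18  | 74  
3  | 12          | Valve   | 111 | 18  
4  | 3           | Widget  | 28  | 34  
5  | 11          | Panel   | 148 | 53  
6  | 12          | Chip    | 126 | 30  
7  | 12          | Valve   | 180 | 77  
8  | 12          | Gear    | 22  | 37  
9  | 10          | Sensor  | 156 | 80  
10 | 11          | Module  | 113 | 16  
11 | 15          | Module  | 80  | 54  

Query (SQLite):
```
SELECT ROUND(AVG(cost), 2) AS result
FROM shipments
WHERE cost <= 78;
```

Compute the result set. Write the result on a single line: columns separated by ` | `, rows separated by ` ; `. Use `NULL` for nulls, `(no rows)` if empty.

Rows where cost <= 78 → cost values: [16, 74, 18, 34, 53, 30, 77, 37, 16, 54].
AVG = 409 / 10 (rounded to 2 dp).

40.9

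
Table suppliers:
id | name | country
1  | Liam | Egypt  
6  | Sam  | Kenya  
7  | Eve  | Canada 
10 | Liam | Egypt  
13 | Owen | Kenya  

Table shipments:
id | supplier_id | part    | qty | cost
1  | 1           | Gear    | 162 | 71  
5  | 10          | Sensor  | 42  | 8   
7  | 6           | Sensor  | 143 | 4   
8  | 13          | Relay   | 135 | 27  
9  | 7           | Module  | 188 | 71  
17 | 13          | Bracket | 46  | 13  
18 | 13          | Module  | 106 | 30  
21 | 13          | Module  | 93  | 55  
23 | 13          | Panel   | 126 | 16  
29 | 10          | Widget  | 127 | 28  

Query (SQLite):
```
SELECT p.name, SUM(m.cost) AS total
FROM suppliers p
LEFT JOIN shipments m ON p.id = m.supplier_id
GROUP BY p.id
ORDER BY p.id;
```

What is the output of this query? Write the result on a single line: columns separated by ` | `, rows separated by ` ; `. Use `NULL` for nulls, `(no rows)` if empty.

LEFT JOIN keeps every suppliers row; unmatched ones get NULL for shipments columns.
Group by suppliers.id and compute SUM(m.cost). SUM over an all-NULL group is NULL.
  1: ids {1} → SUM(m.cost)=71
  6: ids {7} → SUM(m.cost)=4
  7: ids {9} → SUM(m.cost)=71
  10: ids {5, 29} → SUM(m.cost)=36
  13: ids {8, 17, 18, 21, 23} → SUM(m.cost)=141

Liam | 71 ; Sam | 4 ; Eve | 71 ; Liam | 36 ; Owen | 141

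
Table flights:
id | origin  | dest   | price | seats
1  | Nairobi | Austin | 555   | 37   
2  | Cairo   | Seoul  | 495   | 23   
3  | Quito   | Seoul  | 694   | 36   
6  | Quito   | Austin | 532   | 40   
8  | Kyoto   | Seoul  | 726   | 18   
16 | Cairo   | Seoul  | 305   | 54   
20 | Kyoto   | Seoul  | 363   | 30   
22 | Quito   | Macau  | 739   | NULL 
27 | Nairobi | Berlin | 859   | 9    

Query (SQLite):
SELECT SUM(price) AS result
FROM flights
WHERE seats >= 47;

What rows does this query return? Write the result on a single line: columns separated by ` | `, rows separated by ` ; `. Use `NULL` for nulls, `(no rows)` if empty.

Rows where seats >= 47 → price values: [305].
SUM of non-NULL values = 305.

305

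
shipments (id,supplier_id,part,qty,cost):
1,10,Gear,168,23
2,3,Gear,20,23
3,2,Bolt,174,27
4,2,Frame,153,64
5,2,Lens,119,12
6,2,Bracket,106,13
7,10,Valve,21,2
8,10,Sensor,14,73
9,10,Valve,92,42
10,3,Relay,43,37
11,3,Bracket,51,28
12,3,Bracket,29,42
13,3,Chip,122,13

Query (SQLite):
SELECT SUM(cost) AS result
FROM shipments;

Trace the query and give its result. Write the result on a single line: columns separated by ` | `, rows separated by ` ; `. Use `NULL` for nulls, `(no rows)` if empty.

All cost values: [23, 23, 27, 64, 12, 13, 2, 73, 42, 37, 28, 42, 13].
SUM of non-NULL values = 399.

399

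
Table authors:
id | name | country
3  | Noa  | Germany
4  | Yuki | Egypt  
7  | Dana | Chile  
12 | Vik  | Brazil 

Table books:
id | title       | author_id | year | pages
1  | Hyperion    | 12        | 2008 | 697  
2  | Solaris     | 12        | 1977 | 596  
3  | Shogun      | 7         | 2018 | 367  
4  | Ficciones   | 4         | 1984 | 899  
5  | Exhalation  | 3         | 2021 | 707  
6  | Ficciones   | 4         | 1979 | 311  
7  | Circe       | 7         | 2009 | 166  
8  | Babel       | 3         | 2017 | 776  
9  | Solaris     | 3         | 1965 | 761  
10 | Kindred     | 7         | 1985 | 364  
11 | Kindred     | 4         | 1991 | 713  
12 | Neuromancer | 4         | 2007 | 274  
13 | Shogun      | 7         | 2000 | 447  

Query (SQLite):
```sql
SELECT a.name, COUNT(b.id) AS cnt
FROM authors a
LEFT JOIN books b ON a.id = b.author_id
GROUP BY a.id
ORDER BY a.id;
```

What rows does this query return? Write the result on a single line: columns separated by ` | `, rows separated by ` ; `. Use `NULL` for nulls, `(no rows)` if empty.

LEFT JOIN keeps every authors row; unmatched ones get NULL for books columns.
Group by authors.id and compute COUNT(b.id). COUNT(col) of an all-NULL group is 0.
  3: ids {5, 8, 9} → COUNT(b.id)=3
  4: ids {4, 6, 11, 12} → COUNT(b.id)=4
  7: ids {3, 7, 10, 13} → COUNT(b.id)=4
  12: ids {1, 2} → COUNT(b.id)=2

Noa | 3 ; Yuki | 4 ; Dana | 4 ; Vik | 2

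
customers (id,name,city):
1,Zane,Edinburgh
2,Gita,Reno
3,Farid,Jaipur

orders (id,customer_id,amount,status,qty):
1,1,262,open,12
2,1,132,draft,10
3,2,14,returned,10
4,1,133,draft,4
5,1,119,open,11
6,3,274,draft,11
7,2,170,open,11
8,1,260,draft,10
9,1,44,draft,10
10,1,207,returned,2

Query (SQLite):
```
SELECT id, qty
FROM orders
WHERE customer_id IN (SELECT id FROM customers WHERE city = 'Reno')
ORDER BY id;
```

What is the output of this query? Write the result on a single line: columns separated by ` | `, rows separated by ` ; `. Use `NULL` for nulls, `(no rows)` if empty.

3 | 10 ; 7 | 11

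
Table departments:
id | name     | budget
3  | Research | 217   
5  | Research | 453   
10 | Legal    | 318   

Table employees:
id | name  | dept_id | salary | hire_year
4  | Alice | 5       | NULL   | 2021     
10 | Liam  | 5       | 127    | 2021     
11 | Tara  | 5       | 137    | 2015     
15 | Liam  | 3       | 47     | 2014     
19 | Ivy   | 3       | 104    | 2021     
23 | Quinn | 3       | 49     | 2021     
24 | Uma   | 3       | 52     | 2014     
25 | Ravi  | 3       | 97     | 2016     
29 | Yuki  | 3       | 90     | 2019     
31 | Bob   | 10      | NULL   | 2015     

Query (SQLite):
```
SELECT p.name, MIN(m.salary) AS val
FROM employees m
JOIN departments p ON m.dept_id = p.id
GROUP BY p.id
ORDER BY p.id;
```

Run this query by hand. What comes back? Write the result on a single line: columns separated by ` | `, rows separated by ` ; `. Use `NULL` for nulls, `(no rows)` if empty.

Join each employees row to its departments via dept_id.
Group joined rows by departments.id; compute MIN(m.salary) per group.
  3: ids {15, 19, 23, 24, 25, 29} → MIN(m.salary)=47
  5: ids {4, 10, 11} → MIN(m.salary)=127
  10: ids {31} → MIN(m.salary)=NULL

Research | 47 ; Research | 127 ; Legal | NULL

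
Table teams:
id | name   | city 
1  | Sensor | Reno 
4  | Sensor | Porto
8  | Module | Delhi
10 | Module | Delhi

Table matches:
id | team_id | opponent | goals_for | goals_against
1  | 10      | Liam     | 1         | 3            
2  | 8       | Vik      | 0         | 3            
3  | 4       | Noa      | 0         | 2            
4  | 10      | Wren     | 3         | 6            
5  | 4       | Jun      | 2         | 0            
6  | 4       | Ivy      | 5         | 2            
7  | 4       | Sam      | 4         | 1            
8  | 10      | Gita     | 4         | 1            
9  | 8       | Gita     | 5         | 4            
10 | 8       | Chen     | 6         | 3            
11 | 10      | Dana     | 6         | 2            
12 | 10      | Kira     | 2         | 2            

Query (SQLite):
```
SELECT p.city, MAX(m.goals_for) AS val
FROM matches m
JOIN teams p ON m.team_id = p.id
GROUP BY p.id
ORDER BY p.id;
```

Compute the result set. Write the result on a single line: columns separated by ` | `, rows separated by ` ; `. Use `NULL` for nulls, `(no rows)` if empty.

Join each matches row to its teams via team_id.
Group joined rows by teams.id; compute MAX(m.goals_for) per group.
  4: ids {3, 5, 6, 7} → MAX(m.goals_for)=5
  8: ids {2, 9, 10} → MAX(m.goals_for)=6
  10: ids {1, 4, 8, 11, 12} → MAX(m.goals_for)=6

Porto | 5 ; Delhi | 6 ; Delhi | 6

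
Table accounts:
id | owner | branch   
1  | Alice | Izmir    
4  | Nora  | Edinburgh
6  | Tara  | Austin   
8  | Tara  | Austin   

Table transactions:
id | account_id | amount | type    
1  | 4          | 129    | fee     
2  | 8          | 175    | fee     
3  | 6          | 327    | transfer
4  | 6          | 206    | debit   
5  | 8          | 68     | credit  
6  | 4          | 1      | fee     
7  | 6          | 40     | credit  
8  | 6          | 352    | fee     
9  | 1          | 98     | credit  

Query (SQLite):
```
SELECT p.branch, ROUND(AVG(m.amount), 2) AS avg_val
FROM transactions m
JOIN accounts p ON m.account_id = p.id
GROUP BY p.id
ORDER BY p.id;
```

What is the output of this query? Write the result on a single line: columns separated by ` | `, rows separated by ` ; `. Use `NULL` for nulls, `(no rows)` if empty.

Izmir | 98 ; Edinburgh | 65 ; Austin | 231.25 ; Austin | 121.5

Join each transactions row to its accounts via account_id.
Group joined rows by accounts.id; compute ROUND(AVG(m.amount), 2) per group.
  1: ids {9} → ROUND(AVG(m.amount), 2)=98
  4: ids {1, 6} → ROUND(AVG(m.amount), 2)=65
  6: ids {3, 4, 7, 8} → ROUND(AVG(m.amount), 2)=231.25
  8: ids {2, 5} → ROUND(AVG(m.amount), 2)=121.5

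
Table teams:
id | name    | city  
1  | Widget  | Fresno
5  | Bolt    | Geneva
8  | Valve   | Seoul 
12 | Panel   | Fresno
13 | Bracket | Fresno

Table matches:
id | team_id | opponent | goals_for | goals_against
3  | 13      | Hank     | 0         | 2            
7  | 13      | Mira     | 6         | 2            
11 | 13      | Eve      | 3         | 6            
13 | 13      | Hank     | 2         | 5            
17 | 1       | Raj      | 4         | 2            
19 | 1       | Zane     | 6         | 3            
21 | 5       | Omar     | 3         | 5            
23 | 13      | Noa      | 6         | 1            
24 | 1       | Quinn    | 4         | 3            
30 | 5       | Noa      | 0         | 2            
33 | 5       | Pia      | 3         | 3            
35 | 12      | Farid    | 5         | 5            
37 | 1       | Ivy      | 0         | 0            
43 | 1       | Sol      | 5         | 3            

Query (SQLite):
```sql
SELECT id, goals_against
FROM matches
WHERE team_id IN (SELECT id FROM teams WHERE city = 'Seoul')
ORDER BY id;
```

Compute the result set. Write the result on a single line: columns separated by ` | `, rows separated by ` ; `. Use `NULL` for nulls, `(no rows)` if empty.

(no rows)

Inner query: teams.id where city = 'Seoul'.
Outer: keep matches rows whose team_id is in that set.
Inner query → {8}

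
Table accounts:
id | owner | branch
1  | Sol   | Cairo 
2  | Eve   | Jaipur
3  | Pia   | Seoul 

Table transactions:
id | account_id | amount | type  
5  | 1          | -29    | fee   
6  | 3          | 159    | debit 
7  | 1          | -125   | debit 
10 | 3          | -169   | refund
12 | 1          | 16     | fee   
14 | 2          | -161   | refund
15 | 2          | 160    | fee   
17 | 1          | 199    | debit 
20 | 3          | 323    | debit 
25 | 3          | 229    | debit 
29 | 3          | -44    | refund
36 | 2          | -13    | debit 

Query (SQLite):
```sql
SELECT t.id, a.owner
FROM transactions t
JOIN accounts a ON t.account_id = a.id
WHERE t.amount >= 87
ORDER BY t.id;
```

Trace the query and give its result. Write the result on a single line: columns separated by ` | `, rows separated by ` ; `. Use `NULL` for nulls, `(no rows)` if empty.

Each transactions row matches the accounts row where account_id = accounts.id.
Then keep rows with t.amount >= 87.

6 | Pia ; 15 | Eve ; 17 | Sol ; 20 | Pia ; 25 | Pia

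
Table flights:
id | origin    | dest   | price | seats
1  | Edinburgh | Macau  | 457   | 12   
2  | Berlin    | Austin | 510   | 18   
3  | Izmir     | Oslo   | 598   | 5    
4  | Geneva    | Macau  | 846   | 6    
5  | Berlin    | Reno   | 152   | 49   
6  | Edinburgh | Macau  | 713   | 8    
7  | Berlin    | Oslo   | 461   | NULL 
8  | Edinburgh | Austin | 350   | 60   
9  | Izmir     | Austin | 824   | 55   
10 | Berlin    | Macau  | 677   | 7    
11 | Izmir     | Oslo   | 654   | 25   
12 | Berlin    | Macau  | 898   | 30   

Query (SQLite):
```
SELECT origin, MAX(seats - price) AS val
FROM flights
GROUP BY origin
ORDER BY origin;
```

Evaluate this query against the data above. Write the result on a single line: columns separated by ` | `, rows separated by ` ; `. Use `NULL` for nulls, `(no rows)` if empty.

For each row compute seats - price.
Group by origin; take MAX of the expression per group.
  Berlin: ids {2, 5, 7, 10, 12} → MAX(seats - price)=-103
  Edinburgh: ids {1, 6, 8} → MAX(seats - price)=-290
  Geneva: ids {4} → MAX(seats - price)=-840
  Izmir: ids {3, 9, 11} → MAX(seats - price)=-593

Berlin | -103 ; Edinburgh | -290 ; Geneva | -840 ; Izmir | -593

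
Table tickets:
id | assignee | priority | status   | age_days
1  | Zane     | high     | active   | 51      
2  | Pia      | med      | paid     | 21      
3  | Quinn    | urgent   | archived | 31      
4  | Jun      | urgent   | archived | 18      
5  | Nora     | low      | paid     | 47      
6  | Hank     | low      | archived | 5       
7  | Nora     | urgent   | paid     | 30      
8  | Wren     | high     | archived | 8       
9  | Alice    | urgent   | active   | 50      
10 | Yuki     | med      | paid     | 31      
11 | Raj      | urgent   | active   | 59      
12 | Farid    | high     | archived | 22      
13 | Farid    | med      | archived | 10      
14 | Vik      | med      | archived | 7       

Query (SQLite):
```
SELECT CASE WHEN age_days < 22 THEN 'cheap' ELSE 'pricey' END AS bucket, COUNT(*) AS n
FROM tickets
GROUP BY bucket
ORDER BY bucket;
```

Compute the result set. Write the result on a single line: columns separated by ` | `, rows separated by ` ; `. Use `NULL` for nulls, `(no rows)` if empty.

Bucket rows by age_days < 22 → 'cheap' else 'pricey'; count each bucket.

cheap | 6 ; pricey | 8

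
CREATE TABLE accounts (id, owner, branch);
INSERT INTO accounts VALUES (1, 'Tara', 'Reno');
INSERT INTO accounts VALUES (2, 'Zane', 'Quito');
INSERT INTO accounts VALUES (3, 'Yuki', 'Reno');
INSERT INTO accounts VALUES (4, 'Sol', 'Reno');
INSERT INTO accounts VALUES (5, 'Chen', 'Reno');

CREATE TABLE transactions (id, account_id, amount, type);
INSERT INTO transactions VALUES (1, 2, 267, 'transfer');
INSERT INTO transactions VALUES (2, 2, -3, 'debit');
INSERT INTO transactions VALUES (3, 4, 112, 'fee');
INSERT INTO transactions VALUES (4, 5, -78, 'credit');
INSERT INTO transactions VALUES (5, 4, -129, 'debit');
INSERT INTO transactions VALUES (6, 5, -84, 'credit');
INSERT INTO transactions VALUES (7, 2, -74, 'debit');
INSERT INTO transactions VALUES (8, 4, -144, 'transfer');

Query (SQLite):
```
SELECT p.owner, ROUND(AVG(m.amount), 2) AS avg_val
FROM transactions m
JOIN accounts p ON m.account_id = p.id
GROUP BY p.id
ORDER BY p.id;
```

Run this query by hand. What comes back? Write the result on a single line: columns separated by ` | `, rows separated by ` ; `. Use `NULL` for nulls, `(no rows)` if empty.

Zane | 63.33 ; Sol | -53.67 ; Chen | -81

Join each transactions row to its accounts via account_id.
Group joined rows by accounts.id; compute ROUND(AVG(m.amount), 2) per group.
  2: ids {1, 2, 7} → ROUND(AVG(m.amount), 2)=63.33
  4: ids {3, 5, 8} → ROUND(AVG(m.amount), 2)=-53.67
  5: ids {4, 6} → ROUND(AVG(m.amount), 2)=-81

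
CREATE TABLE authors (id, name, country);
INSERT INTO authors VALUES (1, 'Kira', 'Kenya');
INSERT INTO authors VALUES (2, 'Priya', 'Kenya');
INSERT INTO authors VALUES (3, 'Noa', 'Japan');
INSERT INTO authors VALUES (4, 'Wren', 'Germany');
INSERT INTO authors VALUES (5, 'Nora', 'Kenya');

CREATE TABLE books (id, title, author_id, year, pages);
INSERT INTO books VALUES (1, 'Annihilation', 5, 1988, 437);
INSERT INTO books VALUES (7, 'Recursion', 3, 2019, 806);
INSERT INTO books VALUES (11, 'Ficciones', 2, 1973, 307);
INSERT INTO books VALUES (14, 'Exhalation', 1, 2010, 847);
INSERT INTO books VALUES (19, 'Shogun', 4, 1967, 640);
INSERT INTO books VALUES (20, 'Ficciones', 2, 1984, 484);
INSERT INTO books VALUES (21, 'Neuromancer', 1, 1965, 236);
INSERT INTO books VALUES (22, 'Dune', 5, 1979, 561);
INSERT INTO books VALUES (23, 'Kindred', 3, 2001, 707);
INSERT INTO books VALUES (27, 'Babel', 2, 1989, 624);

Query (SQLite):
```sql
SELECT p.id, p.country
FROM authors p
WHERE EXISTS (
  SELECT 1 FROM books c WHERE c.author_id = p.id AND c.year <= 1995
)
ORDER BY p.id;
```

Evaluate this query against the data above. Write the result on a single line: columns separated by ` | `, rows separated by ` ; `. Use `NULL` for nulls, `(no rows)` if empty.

For each authors row, check whether any books with matching author_id has year <= 1995.
Keep rows where that is true.

1 | Kenya ; 2 | Kenya ; 4 | Germany ; 5 | Kenya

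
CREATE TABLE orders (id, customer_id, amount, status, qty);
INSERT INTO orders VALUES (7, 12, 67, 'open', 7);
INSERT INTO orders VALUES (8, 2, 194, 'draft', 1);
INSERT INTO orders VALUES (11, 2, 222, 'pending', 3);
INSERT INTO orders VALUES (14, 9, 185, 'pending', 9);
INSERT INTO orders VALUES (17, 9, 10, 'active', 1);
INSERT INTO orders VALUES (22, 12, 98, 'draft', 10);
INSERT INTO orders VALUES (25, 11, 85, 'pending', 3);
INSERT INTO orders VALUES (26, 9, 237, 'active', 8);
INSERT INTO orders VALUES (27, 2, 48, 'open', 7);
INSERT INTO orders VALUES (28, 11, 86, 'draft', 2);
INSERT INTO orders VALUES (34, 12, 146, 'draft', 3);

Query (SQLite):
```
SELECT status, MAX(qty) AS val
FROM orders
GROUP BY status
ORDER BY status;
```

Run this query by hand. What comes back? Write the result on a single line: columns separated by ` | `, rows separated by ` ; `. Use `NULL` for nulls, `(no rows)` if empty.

active | 8 ; draft | 10 ; open | 7 ; pending | 9

Partition orders by status; compute MAX(qty) within each group.
  active: ids {17, 26} → MAX(qty)=8
  draft: ids {8, 22, 28, 34} → MAX(qty)=10
  open: ids {7, 27} → MAX(qty)=7
  pending: ids {11, 14, 25} → MAX(qty)=9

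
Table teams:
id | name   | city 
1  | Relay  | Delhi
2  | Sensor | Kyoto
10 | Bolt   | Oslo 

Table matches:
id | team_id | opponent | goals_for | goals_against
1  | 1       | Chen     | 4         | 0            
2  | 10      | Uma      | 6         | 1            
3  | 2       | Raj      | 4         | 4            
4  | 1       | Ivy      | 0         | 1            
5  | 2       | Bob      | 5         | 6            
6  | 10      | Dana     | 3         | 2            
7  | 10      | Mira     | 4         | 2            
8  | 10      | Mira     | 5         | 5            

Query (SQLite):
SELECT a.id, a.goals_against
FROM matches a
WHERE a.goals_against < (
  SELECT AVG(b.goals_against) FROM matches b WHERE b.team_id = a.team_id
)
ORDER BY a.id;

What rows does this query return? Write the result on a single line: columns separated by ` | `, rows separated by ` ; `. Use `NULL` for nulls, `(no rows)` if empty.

1 | 0 ; 2 | 1 ; 3 | 4 ; 6 | 2 ; 7 | 2

For each matches row a, compute AVG(goals_against) over rows sharing a.team_id.
Keep row a if a.goals_against < that per-group AVG.
  team_id=1: AVG(goals_against) = 0.5
  team_id=2: AVG(goals_against) = 5.0
  team_id=10: AVG(goals_against) = 2.5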